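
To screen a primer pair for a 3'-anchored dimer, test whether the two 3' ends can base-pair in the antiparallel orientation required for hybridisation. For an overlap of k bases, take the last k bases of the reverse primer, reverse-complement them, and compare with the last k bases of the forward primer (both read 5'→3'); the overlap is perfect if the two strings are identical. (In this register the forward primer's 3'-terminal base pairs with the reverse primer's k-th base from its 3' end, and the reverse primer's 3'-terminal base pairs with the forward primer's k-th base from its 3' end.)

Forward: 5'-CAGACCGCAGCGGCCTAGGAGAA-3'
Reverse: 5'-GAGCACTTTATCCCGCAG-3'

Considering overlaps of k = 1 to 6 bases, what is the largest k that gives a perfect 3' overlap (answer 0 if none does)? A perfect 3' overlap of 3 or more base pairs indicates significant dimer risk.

Longest perfect overlap: 0 complementary base pairs; below the dimer-risk threshold (threshold 3).

Last 6 bases (5'→3') — forward …GGAGAA, reverse …CCGCAG.
Reverse complement of the reverse primer's last 6 bases: CTGCGG; its first k bases are the reverse complement of the reverse primer's last k bases, so a perfect k-base overlap needs the forward primer's last k bases to equal them.
Comparing (forward last k vs required): k=1: A vs C ✗; k=2: AA vs CT ✗; k=3: GAA vs CTG ✗; k=4: AGAA vs CTGC ✗; k=5: GAGAA vs CTGCG ✗; k=6: GGAGAA vs CTGCGG ✗.
No overlap length from 1 to 6 is perfect, so the longest perfect 3' overlap is 0.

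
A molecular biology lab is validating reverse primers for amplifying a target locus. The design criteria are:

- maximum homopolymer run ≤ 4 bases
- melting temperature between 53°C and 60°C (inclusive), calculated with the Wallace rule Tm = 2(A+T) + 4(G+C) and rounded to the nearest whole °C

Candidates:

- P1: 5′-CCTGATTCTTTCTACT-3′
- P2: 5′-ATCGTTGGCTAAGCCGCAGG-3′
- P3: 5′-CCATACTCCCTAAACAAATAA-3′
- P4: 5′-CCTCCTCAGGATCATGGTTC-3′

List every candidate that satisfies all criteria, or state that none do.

P3 only.

P1 (16 nt, A=2 T=8 G=1 C=5): longest run = 3 ✓; Tm = 2·10 + 4·6 = 44°C, outside 53–60°C ✗ — fails.
P2 (20 nt, A=4 T=4 G=7 C=5): longest run = 2 ✓; Tm = 2·8 + 4·12 = 64°C, outside 53–60°C ✗ — fails.
P3 (21 nt, A=10 T=4 G=0 C=7): longest run = 3 ✓; Tm = 2·14 + 4·7 = 56°C ✓ — passes.
P4 (20 nt, A=3 T=6 G=4 C=7): longest run = 2 ✓; Tm = 2·9 + 4·11 = 62°C, outside 53–60°C ✗ — fails.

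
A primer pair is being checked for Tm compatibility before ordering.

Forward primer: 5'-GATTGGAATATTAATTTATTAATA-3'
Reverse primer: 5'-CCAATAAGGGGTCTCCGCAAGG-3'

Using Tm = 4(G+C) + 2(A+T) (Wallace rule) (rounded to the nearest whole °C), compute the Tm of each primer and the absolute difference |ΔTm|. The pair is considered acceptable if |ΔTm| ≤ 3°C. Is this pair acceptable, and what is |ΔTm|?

|ΔTm| = 16°C; the pair is not acceptable.

Forward: A=10 T=11 G=3 C=0 → Tm = 2·21 + 4·3 = 54°C.
Reverse: A=6 T=3 G=7 C=6 → Tm = 2·9 + 4·13 = 70°C.
|ΔTm| = |54 − 70| = 16°C, > 3°C.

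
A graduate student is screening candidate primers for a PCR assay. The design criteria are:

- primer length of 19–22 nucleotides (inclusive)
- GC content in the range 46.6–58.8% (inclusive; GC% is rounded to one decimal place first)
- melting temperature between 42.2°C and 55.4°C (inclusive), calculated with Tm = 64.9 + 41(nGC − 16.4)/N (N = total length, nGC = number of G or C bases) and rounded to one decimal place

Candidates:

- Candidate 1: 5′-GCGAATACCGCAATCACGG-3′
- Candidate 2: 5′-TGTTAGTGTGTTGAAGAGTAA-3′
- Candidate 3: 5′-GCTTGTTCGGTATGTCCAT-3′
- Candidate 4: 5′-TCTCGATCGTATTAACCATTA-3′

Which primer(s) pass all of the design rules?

Candidate 1 (19 nt, A=6 T=2 G=5 C=6): length 19 ✓; GC 11/19 = 57.9% ✓; Tm = 64.9 + 41·(11 − 16.4)/19 = 53.2°C ✓ — passes.
Candidate 2 (21 nt, A=6 T=8 G=7 C=0): length 21 ✓; GC 7/21 = 33.3%, outside 46.6–58.8% ✗; Tm = 64.9 + 41·(7 − 16.4)/21 = 46.5°C ✓ — fails.
Candidate 3 (19 nt, A=2 T=8 G=5 C=4): length 19 ✓; GC 9/19 = 47.4% ✓; Tm = 64.9 + 41·(9 − 16.4)/19 = 48.9°C ✓ — passes.
Candidate 4 (21 nt, A=6 T=8 G=2 C=5): length 21 ✓; GC 7/21 = 33.3%, outside 46.6–58.8% ✗; Tm = 64.9 + 41·(7 − 16.4)/21 = 46.5°C ✓ — fails.

Candidate 1 and Candidate 3.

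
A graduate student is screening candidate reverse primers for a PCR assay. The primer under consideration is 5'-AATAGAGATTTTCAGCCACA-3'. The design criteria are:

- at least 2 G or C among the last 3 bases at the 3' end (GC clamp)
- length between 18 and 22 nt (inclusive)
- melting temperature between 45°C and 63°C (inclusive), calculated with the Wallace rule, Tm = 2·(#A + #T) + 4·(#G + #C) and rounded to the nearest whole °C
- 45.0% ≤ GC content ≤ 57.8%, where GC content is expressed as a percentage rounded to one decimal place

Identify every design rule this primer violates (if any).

Fails: GC clamp, GC content.

Base counts: A=8, T=5, G=3, C=4 (length 20).
GC clamp: 3' end ACA has 1 G/C, need ≥2 ✗
length: length 20 ✓
Tm: Tm = 2·13 + 4·7 = 54°C ✓
GC content: GC 7/20 = 35.0%, outside 45.0–57.8% ✗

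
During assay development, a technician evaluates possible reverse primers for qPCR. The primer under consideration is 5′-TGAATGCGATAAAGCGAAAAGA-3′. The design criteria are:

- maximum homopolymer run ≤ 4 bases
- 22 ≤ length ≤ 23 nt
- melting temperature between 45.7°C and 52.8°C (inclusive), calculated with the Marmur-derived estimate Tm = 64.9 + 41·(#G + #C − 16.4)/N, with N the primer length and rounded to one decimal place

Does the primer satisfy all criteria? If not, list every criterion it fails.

Base counts: A=11, T=3, G=6, C=2 (length 22).
homopolymer run: longest run = 4 ✓
length: length 22 ✓
Tm: Tm = 64.9 + 41·(8 − 16.4)/22 = 49.2°C ✓

Meets all criteria.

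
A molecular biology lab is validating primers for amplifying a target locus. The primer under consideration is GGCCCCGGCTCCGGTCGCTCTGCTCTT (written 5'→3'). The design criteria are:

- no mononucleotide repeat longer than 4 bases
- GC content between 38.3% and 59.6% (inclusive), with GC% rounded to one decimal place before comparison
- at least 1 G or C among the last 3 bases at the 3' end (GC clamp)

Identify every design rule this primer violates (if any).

Fails: GC content.

Base counts: A=0, T=7, G=8, C=12 (length 27).
homopolymer run: longest run = 4 ✓
GC content: GC 20/27 = 74.1%, outside 38.3–59.6% ✗
GC clamp: 3' end CTT has 1 G/C ✓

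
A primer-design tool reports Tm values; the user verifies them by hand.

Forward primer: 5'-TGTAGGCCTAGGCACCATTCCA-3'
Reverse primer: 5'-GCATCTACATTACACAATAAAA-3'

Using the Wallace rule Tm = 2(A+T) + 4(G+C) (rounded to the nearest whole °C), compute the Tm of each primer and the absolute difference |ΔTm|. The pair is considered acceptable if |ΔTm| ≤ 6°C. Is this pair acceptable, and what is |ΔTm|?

|ΔTm| = 12°C; the pair is not acceptable.

Forward: A=5 T=5 G=5 C=7 → Tm = 2·10 + 4·12 = 68°C.
Reverse: A=11 T=5 G=1 C=5 → Tm = 2·16 + 4·6 = 56°C.
|ΔTm| = |68 − 56| = 12°C, > 6°C.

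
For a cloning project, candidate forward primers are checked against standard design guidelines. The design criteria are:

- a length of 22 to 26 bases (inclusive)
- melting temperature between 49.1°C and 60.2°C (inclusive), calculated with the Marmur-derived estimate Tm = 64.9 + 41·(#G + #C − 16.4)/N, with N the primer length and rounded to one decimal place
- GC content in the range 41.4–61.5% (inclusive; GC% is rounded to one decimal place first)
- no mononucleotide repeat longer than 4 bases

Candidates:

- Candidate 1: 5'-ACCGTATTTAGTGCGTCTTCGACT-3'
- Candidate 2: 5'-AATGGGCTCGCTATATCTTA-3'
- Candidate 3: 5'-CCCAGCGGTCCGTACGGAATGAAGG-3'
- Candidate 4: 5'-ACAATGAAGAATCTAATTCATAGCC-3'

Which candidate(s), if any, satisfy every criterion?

Candidate 1 (24 nt, A=4 T=9 G=5 C=6): length 24 ✓; Tm = 64.9 + 41·(11 − 16.4)/24 = 55.7°C ✓; GC 11/24 = 45.8% ✓; longest run = 3 ✓ — passes.
Candidate 2 (20 nt, A=5 T=7 G=4 C=4): length 20, outside 22–26 ✗; Tm = 64.9 + 41·(8 − 16.4)/20 = 47.7°C, outside 49.1–60.2°C ✗; GC 8/20 = 40.0%, outside 41.4–61.5% ✗; longest run = 3 ✓ — fails.
Candidate 3 (25 nt, A=6 T=3 G=9 C=7): length 25 ✓; Tm = 64.9 + 41·(16 − 16.4)/25 = 64.2°C, outside 49.1–60.2°C ✗; GC 16/25 = 64.0%, outside 41.4–61.5% ✗; longest run = 3 ✓ — fails.
Candidate 4 (25 nt, A=11 T=6 G=3 C=5): length 25 ✓; Tm = 64.9 + 41·(8 − 16.4)/25 = 51.1°C ✓; GC 8/25 = 32.0%, outside 41.4–61.5% ✗; longest run = 2 ✓ — fails.

Candidate 1 only.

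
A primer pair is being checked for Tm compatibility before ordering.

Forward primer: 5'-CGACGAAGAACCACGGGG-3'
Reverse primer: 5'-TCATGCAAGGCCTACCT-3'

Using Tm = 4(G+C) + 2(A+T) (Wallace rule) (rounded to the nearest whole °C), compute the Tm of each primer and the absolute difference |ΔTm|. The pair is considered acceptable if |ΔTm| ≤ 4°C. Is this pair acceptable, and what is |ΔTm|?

|ΔTm| = 8°C; the pair is not acceptable.

Forward: A=6 T=0 G=7 C=5 → Tm = 2·6 + 4·12 = 60°C.
Reverse: A=4 T=4 G=3 C=6 → Tm = 2·8 + 4·9 = 52°C.
|ΔTm| = |60 − 52| = 8°C, > 4°C.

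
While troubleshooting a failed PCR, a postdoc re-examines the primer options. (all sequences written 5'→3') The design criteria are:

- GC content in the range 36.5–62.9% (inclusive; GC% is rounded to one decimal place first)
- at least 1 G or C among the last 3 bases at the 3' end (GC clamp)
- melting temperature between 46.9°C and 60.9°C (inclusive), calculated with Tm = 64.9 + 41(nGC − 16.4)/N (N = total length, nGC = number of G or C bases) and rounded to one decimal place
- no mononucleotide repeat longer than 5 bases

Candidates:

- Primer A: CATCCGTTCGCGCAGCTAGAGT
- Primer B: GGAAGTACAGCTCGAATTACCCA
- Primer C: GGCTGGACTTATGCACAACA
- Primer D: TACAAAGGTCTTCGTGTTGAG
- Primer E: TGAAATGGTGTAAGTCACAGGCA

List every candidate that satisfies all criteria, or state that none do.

Primer A (22 nt, A=4 T=5 G=6 C=7): GC 13/22 = 59.1% ✓; 3' end AGT has 1 G/C ✓; Tm = 64.9 + 41·(13 − 16.4)/22 = 58.6°C ✓; longest run = 2 ✓ — passes.
Primer B (23 nt, A=8 T=4 G=5 C=6): GC 11/23 = 47.8% ✓; 3' end CCA has 2 G/C ✓; Tm = 64.9 + 41·(11 − 16.4)/23 = 55.3°C ✓; longest run = 3 ✓ — passes.
Primer C (20 nt, A=6 T=4 G=5 C=5): GC 10/20 = 50.0% ✓; 3' end ACA has 1 G/C ✓; Tm = 64.9 + 41·(10 − 16.4)/20 = 51.8°C ✓; longest run = 2 ✓ — passes.
Primer D (21 nt, A=5 T=7 G=6 C=3): GC 9/21 = 42.9% ✓; 3' end GAG has 2 G/C ✓; Tm = 64.9 + 41·(9 − 16.4)/21 = 50.5°C ✓; longest run = 3 ✓ — passes.
Primer E (23 nt, A=8 T=5 G=7 C=3): GC 10/23 = 43.5% ✓; 3' end GCA has 2 G/C ✓; Tm = 64.9 + 41·(10 − 16.4)/23 = 53.5°C ✓; longest run = 3 ✓ — passes.

Primer A, Primer B, Primer C, Primer D and Primer E.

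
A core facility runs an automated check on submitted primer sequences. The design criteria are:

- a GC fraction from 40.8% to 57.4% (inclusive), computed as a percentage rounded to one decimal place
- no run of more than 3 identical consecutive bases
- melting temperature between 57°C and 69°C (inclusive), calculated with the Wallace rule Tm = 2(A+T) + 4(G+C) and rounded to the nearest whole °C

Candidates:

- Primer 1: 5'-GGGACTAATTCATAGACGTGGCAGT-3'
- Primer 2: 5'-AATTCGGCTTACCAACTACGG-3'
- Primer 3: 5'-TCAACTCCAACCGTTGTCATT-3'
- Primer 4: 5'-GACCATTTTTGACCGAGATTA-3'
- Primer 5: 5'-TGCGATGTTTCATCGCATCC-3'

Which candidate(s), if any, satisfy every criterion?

Primer 1 (25 nt, A=7 T=6 G=8 C=4): GC 12/25 = 48.0% ✓; longest run = 3 ✓; Tm = 2·13 + 4·12 = 74°C, outside 57–69°C ✗ — fails.
Primer 2 (21 nt, A=6 T=5 G=4 C=6): GC 10/21 = 47.6% ✓; longest run = 2 ✓; Tm = 2·11 + 4·10 = 62°C ✓ — passes.
Primer 3 (21 nt, A=5 T=7 G=2 C=7): GC 9/21 = 42.9% ✓; longest run = 2 ✓; Tm = 2·12 + 4·9 = 60°C ✓ — passes.
Primer 4 (21 nt, A=6 T=7 G=4 C=4): GC 8/21 = 38.1%, outside 40.8–57.4% ✗; longest run = 5, exceeds 3 ✗; Tm = 2·13 + 4·8 = 58°C ✓ — fails.
Primer 5 (20 nt, A=3 T=7 G=4 C=6): GC 10/20 = 50.0% ✓; longest run = 3 ✓; Tm = 2·10 + 4·10 = 60°C ✓ — passes.

Primer 2, Primer 3 and Primer 5.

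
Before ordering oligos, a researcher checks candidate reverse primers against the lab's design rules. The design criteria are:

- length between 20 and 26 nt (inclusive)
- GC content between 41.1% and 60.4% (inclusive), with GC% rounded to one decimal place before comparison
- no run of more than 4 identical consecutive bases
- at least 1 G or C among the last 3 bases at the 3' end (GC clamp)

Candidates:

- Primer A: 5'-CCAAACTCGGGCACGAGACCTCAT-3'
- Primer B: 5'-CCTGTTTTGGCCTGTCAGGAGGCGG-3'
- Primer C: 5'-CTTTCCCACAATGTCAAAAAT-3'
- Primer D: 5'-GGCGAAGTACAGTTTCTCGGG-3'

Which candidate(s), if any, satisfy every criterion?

Primer A (24 nt, A=7 T=3 G=5 C=9): length 24 ✓; GC 14/24 = 58.3% ✓; longest run = 3 ✓; 3' end CAT has 1 G/C ✓ — passes.
Primer B (25 nt, A=2 T=7 G=10 C=6): length 25 ✓; GC 16/25 = 64.0%, outside 41.1–60.4% ✗; longest run = 4 ✓; 3' end CGG has 3 G/C ✓ — fails.
Primer C (21 nt, A=8 T=6 G=1 C=6): length 21 ✓; GC 7/21 = 33.3%, outside 41.1–60.4% ✗; longest run = 5, exceeds 4 ✗; 3' end AAT has 0 G/C, need ≥1 ✗ — fails.
Primer D (21 nt, A=4 T=5 G=8 C=4): length 21 ✓; GC 12/21 = 57.1% ✓; longest run = 3 ✓; 3' end GGG has 3 G/C ✓ — passes.

Primer A and Primer D.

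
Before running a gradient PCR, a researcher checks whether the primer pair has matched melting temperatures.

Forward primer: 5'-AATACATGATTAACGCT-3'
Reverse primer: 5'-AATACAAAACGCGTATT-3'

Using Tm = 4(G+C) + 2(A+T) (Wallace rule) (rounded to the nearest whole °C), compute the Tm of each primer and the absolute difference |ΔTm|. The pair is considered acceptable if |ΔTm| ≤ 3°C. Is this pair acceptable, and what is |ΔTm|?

|ΔTm| = 0°C; the pair is acceptable.

Forward: A=7 T=5 G=2 C=3 → Tm = 2·12 + 4·5 = 44°C.
Reverse: A=8 T=4 G=2 C=3 → Tm = 2·12 + 4·5 = 44°C.
|ΔTm| = |44 − 44| = 0°C, ≤ 3°C.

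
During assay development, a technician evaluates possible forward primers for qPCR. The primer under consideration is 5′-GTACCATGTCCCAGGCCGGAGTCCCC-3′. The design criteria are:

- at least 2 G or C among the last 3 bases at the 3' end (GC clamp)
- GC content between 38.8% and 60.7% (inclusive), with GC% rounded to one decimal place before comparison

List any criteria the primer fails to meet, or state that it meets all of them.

Fails: GC content.

Base counts: A=4, T=4, G=7, C=11 (length 26).
GC clamp: 3' end CCC has 3 G/C ✓
GC content: GC 18/26 = 69.2%, outside 38.8–60.7% ✗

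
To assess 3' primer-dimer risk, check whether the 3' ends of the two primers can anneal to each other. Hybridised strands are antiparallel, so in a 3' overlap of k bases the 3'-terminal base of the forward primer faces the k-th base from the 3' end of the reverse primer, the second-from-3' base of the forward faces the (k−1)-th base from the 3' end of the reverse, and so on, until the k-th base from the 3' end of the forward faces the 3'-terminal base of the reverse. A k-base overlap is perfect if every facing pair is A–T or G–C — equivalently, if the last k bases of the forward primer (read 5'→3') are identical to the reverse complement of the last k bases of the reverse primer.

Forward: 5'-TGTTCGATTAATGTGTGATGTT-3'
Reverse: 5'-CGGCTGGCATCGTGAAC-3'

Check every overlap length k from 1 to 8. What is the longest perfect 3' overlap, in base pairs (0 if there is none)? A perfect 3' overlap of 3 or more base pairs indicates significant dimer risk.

Last 8 bases (5'→3') — forward …GTGATGTT, reverse …TCGTGAAC.
Reverse complement of the reverse primer's last 8 bases: GTTCACGA; its first k bases are the reverse complement of the reverse primer's last k bases, so a perfect k-base overlap needs the forward primer's last k bases to equal them.
Comparing (forward last k vs required): k=1: T vs G ✗; k=2: TT vs GT ✗; k=3: GTT vs GTT ✓; k=4: TGTT vs GTTC ✗; k=5: ATGTT vs GTTCA ✗; k=6: GATGTT vs GTTCAC ✗; k=7: TGATGTT vs GTTCACG ✗; k=8: GTGATGTT vs GTTCACGA ✗.
Only k = 3 is perfect, so the longest perfect 3' overlap is 3.

Longest perfect overlap: 3 complementary base pairs; significant dimer risk (threshold 3).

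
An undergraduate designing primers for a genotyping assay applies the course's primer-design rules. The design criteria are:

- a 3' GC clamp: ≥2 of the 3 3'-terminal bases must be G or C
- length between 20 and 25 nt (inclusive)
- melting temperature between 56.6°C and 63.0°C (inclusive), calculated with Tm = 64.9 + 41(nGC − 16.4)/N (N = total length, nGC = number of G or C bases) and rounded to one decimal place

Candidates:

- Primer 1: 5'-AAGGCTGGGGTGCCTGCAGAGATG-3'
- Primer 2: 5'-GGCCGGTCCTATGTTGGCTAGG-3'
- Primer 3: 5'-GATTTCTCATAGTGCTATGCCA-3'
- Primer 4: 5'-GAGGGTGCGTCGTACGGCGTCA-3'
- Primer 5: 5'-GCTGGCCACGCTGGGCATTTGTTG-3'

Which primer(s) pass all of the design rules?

Primer 1 (24 nt, A=5 T=4 G=11 C=4): 3' end ATG has 1 G/C, need ≥2 ✗; length 24 ✓; Tm = 64.9 + 41·(15 − 16.4)/24 = 62.5°C ✓ — fails.
Primer 2 (22 nt, A=2 T=6 G=9 C=5): 3' end AGG has 2 G/C ✓; length 22 ✓; Tm = 64.9 + 41·(14 − 16.4)/22 = 60.4°C ✓ — passes.
Primer 3 (22 nt, A=5 T=8 G=4 C=5): 3' end CCA has 2 G/C ✓; length 22 ✓; Tm = 64.9 + 41·(9 − 16.4)/22 = 51.1°C, outside 56.6–63.0°C ✗ — fails.
Primer 4 (22 nt, A=3 T=4 G=10 C=5): 3' end TCA has 1 G/C, need ≥2 ✗; length 22 ✓; Tm = 64.9 + 41·(15 − 16.4)/22 = 62.3°C ✓ — fails.
Primer 5 (24 nt, A=2 T=7 G=9 C=6): 3' end TTG has 1 G/C, need ≥2 ✗; length 24 ✓; Tm = 64.9 + 41·(15 − 16.4)/24 = 62.5°C ✓ — fails.

Primer 2 only.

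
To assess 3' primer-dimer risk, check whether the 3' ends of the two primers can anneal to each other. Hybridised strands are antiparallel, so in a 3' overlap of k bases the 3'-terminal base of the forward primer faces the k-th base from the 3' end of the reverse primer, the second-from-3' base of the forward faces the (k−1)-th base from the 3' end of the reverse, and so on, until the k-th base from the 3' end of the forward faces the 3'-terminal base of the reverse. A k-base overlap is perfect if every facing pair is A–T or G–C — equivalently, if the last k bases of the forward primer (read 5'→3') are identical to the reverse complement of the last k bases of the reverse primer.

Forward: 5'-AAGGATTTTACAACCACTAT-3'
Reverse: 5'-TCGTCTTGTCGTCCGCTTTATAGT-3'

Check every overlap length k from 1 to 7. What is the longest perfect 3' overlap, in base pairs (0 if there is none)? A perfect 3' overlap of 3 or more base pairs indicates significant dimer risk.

Last 7 bases (5'→3') — forward …CCACTAT, reverse …TTATAGT.
Reverse complement of the reverse primer's last 7 bases: ACTATAA; its first k bases are the reverse complement of the reverse primer's last k bases, so a perfect k-base overlap needs the forward primer's last k bases to equal them.
Comparing (forward last k vs required): k=1: T vs A ✗; k=2: AT vs AC ✗; k=3: TAT vs ACT ✗; k=4: CTAT vs ACTA ✗; k=5: ACTAT vs ACTAT ✓; k=6: CACTAT vs ACTATA ✗; k=7: CCACTAT vs ACTATAA ✗.
Only k = 5 is perfect, so the longest perfect 3' overlap is 5.

Longest perfect overlap: 5 complementary base pairs; significant dimer risk (threshold 3).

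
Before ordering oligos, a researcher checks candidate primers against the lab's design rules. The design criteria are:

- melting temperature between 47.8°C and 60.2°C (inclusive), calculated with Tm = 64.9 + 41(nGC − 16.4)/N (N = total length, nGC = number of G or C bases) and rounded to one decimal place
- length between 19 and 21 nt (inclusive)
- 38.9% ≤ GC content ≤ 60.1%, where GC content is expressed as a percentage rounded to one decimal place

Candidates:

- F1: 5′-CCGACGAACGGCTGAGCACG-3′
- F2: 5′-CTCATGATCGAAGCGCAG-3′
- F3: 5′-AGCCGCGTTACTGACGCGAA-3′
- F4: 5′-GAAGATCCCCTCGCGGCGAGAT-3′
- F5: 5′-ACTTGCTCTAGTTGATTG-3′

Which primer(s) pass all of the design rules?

F1 (20 nt, A=5 T=1 G=7 C=7): Tm = 64.9 + 41·(14 − 16.4)/20 = 60.0°C ✓; length 20 ✓; GC 14/20 = 70.0%, outside 38.9–60.1% ✗ — fails.
F2 (18 nt, A=5 T=3 G=5 C=5): Tm = 64.9 + 41·(10 − 16.4)/18 = 50.3°C ✓; length 18, outside 19–21 ✗; GC 10/18 = 55.6% ✓ — fails.
F3 (20 nt, A=5 T=3 G=6 C=6): Tm = 64.9 + 41·(12 − 16.4)/20 = 55.9°C ✓; length 20 ✓; GC 12/20 = 60.0% ✓ — passes.
F4 (22 nt, A=5 T=3 G=7 C=7): Tm = 64.9 + 41·(14 − 16.4)/22 = 60.4°C, outside 47.8–60.2°C ✗; length 22, outside 19–21 ✗; GC 14/22 = 63.6%, outside 38.9–60.1% ✗ — fails.
F5 (18 nt, A=3 T=8 G=4 C=3): Tm = 64.9 + 41·(7 − 16.4)/18 = 43.5°C, outside 47.8–60.2°C ✗; length 18, outside 19–21 ✗; GC 7/18 = 38.9% ✓ — fails.

F3 only.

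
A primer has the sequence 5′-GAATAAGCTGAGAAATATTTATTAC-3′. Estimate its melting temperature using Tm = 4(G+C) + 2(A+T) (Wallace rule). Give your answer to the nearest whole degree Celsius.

Base counts: A=11, T=8, G=4, C=2 (length 25).
Tm = 2·(11+8) + 4·(4+2) = 2·19 + 4·6 = 38 + 24 = 62°C.

62°C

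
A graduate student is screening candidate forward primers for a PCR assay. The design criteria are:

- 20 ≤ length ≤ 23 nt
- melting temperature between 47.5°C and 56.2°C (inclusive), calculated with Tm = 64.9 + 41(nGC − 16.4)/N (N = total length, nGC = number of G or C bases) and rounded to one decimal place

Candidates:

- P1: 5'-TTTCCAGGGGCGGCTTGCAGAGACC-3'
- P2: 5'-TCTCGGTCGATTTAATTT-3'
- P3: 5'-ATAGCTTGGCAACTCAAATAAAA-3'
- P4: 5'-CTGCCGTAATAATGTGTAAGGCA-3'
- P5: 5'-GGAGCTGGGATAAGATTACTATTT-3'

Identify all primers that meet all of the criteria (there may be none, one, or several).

P3 and P4.

P1 (25 nt, A=4 T=5 G=9 C=7): length 25, outside 20–23 ✗; Tm = 64.9 + 41·(16 − 16.4)/25 = 64.2°C, outside 47.5–56.2°C ✗ — fails.
P2 (18 nt, A=3 T=9 G=3 C=3): length 18, outside 20–23 ✗; Tm = 64.9 + 41·(6 − 16.4)/18 = 41.2°C, outside 47.5–56.2°C ✗ — fails.
P3 (23 nt, A=11 T=5 G=3 C=4): length 23 ✓; Tm = 64.9 + 41·(7 − 16.4)/23 = 48.1°C ✓ — passes.
P4 (23 nt, A=7 T=6 G=6 C=4): length 23 ✓; Tm = 64.9 + 41·(10 − 16.4)/23 = 53.5°C ✓ — passes.
P5 (24 nt, A=7 T=8 G=7 C=2): length 24, outside 20–23 ✗; Tm = 64.9 + 41·(9 − 16.4)/24 = 52.3°C ✓ — fails.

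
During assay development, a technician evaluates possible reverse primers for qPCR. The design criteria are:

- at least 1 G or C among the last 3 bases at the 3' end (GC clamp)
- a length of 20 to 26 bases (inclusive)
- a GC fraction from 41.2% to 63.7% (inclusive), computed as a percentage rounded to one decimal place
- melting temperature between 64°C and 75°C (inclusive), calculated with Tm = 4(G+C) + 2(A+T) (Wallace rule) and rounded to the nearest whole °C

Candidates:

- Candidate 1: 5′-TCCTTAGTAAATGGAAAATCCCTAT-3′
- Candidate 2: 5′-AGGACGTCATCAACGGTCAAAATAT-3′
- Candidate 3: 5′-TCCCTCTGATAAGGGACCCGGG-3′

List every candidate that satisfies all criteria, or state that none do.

Candidate 1 (25 nt, A=9 T=8 G=3 C=5): 3' end TAT has 0 G/C, need ≥1 ✗; length 25 ✓; GC 8/25 = 32.0%, outside 41.2–63.7% ✗; Tm = 2·17 + 4·8 = 66°C ✓ — fails.
Candidate 2 (25 nt, A=10 T=5 G=5 C=5): 3' end TAT has 0 G/C, need ≥1 ✗; length 25 ✓; GC 10/25 = 40.0%, outside 41.2–63.7% ✗; Tm = 2·15 + 4·10 = 70°C ✓ — fails.
Candidate 3 (22 nt, A=4 T=4 G=7 C=7): 3' end GGG has 3 G/C ✓; length 22 ✓; GC 14/22 = 63.6% ✓; Tm = 2·8 + 4·14 = 72°C ✓ — passes.

Candidate 3 only.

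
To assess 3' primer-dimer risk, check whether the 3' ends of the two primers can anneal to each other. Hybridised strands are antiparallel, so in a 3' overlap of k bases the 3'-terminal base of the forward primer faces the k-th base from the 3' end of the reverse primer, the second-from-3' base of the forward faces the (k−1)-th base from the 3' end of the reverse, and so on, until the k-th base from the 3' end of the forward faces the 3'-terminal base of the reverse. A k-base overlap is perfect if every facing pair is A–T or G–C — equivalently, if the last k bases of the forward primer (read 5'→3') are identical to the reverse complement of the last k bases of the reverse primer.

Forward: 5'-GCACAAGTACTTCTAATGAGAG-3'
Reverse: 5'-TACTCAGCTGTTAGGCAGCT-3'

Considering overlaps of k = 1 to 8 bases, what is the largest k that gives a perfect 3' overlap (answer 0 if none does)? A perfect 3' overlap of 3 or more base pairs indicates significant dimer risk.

Longest perfect overlap: 2 complementary base pairs; below the dimer-risk threshold (threshold 3).

Last 8 bases (5'→3') — forward …AATGAGAG, reverse …AGGCAGCT.
Reverse complement of the reverse primer's last 8 bases: AGCTGCCT; its first k bases are the reverse complement of the reverse primer's last k bases, so a perfect k-base overlap needs the forward primer's last k bases to equal them.
Comparing (forward last k vs required): k=1: G vs A ✗; k=2: AG vs AG ✓; k=3: GAG vs AGC ✗; k=4: AGAG vs AGCT ✗; k=5: GAGAG vs AGCTG ✗; k=6: TGAGAG vs AGCTGC ✗; k=7: ATGAGAG vs AGCTGCC ✗; k=8: AATGAGAG vs AGCTGCCT ✗.
Only k = 2 is perfect, so the longest perfect 3' overlap is 2.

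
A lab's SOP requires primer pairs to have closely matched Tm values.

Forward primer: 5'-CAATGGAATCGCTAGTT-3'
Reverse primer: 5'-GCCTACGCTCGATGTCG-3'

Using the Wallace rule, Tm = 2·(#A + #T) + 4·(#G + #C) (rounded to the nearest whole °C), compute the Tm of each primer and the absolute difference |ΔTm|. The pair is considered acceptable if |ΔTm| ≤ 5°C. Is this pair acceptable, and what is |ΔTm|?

|ΔTm| = 8°C; the pair is not acceptable.

Forward: A=5 T=5 G=4 C=3 → Tm = 2·10 + 4·7 = 48°C.
Reverse: A=2 T=4 G=5 C=6 → Tm = 2·6 + 4·11 = 56°C.
|ΔTm| = |48 − 56| = 8°C, > 5°C.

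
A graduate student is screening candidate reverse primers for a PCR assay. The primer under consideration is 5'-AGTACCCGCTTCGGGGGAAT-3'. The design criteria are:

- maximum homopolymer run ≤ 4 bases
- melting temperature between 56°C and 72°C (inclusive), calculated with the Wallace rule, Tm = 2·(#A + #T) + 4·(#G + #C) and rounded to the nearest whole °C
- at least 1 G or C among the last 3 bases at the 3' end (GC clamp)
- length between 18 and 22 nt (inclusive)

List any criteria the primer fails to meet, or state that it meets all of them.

Fails: homopolymer run, GC clamp.

Base counts: A=4, T=4, G=7, C=5 (length 20).
homopolymer run: longest run = 5, exceeds 4 ✗
Tm: Tm = 2·8 + 4·12 = 64°C ✓
GC clamp: 3' end AAT has 0 G/C, need ≥1 ✗
length: length 20 ✓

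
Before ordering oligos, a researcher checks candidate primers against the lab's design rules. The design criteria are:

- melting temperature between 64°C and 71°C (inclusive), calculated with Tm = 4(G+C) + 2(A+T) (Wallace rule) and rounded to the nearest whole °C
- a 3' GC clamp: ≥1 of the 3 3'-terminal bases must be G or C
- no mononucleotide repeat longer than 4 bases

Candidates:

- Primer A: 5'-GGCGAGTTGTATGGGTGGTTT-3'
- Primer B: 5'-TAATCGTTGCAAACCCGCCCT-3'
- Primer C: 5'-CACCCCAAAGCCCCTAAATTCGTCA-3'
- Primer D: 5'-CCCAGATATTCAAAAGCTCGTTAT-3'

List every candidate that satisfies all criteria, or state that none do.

Primer B only.

Primer A (21 nt, A=2 T=8 G=10 C=1): Tm = 2·10 + 4·11 = 64°C ✓; 3' end TTT has 0 G/C, need ≥1 ✗; longest run = 3 ✓ — fails.
Primer B (21 nt, A=5 T=5 G=3 C=8): Tm = 2·10 + 4·11 = 64°C ✓; 3' end CCT has 2 G/C ✓; longest run = 3 ✓ — passes.
Primer C (25 nt, A=8 T=4 G=2 C=11): Tm = 2·12 + 4·13 = 76°C, outside 64–71°C ✗; 3' end TCA has 1 G/C ✓; longest run = 4 ✓ — fails.
Primer D (24 nt, A=8 T=7 G=3 C=6): Tm = 2·15 + 4·9 = 66°C ✓; 3' end TAT has 0 G/C, need ≥1 ✗; longest run = 4 ✓ — fails.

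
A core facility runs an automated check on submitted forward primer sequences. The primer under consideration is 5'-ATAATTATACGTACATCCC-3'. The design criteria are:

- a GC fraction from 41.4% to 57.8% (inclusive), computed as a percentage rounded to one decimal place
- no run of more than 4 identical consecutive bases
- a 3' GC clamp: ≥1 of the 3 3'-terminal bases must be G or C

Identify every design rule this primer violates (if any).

Base counts: A=7, T=6, G=1, C=5 (length 19).
GC content: GC 6/19 = 31.6%, outside 41.4–57.8% ✗
homopolymer run: longest run = 3 ✓
GC clamp: 3' end CCC has 3 G/C ✓

Fails: GC content.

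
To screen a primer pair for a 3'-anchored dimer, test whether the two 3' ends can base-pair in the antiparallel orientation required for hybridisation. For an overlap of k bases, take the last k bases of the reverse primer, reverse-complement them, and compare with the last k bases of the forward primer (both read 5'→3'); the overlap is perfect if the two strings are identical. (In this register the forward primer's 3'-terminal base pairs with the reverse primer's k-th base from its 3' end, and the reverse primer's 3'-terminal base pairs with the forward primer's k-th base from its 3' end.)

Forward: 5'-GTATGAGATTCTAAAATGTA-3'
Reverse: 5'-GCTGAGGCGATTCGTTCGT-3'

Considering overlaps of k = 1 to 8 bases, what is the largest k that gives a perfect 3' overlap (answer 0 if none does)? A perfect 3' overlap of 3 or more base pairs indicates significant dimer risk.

Last 8 bases (5'→3') — forward …AAAATGTA, reverse …TCGTTCGT.
Reverse complement of the reverse primer's last 8 bases: ACGAACGA; its first k bases are the reverse complement of the reverse primer's last k bases, so a perfect k-base overlap needs the forward primer's last k bases to equal them.
Comparing (forward last k vs required): k=1: A vs A ✓; k=2: TA vs AC ✗; k=3: GTA vs ACG ✗; k=4: TGTA vs ACGA ✗; k=5: ATGTA vs ACGAA ✗; k=6: AATGTA vs ACGAAC ✗; k=7: AAATGTA vs ACGAACG ✗; k=8: AAAATGTA vs ACGAACGA ✗.
Only k = 1 is perfect, so the longest perfect 3' overlap is 1.

Longest perfect overlap: 1 complementary base pair; below the dimer-risk threshold (threshold 3).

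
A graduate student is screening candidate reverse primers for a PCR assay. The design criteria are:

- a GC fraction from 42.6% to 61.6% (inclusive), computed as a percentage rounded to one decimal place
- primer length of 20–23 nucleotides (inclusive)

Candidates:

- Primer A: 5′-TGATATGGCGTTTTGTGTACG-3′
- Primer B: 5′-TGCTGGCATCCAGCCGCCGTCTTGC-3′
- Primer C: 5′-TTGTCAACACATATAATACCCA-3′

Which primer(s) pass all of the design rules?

Primer A (21 nt, A=3 T=9 G=7 C=2): GC 9/21 = 42.9% ✓; length 21 ✓ — passes.
Primer B (25 nt, A=2 T=6 G=7 C=10): GC 17/25 = 68.0%, outside 42.6–61.6% ✗; length 25, outside 20–23 ✗ — fails.
Primer C (22 nt, A=9 T=6 G=1 C=6): GC 7/22 = 31.8%, outside 42.6–61.6% ✗; length 22 ✓ — fails.

Primer A only.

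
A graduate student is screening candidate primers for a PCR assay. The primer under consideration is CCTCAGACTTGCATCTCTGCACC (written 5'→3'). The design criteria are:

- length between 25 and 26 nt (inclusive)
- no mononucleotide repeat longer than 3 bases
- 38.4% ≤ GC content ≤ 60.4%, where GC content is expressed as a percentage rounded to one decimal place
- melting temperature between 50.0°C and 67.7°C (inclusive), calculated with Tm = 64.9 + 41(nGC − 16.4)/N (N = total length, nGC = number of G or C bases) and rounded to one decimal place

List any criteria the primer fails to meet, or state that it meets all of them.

Base counts: A=4, T=6, G=3, C=10 (length 23).
length: length 23, outside 25–26 ✗
homopolymer run: longest run = 2 ✓
GC content: GC 13/23 = 56.5% ✓
Tm: Tm = 64.9 + 41·(13 − 16.4)/23 = 58.8°C ✓

Fails: length.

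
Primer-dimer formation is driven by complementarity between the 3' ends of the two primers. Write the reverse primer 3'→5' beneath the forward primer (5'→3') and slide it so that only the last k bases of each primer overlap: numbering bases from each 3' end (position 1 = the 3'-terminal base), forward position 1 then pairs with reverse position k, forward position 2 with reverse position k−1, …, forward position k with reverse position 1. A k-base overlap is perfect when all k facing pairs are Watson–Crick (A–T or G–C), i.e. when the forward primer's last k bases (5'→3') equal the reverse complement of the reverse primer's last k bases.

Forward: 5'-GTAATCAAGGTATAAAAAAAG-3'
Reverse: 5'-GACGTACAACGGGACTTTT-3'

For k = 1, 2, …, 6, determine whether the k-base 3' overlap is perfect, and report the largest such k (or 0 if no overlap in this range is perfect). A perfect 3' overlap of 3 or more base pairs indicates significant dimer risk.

Longest perfect overlap: 5 complementary base pairs; significant dimer risk (threshold 3).

Last 6 bases (5'→3') — forward …AAAAAG, reverse …ACTTTT.
Reverse complement of the reverse primer's last 6 bases: AAAAGT; its first k bases are the reverse complement of the reverse primer's last k bases, so a perfect k-base overlap needs the forward primer's last k bases to equal them.
Comparing (forward last k vs required): k=1: G vs A ✗; k=2: AG vs AA ✗; k=3: AAG vs AAA ✗; k=4: AAAG vs AAAA ✗; k=5: AAAAG vs AAAAG ✓; k=6: AAAAAG vs AAAAGT ✗.
Only k = 5 is perfect, so the longest perfect 3' overlap is 5.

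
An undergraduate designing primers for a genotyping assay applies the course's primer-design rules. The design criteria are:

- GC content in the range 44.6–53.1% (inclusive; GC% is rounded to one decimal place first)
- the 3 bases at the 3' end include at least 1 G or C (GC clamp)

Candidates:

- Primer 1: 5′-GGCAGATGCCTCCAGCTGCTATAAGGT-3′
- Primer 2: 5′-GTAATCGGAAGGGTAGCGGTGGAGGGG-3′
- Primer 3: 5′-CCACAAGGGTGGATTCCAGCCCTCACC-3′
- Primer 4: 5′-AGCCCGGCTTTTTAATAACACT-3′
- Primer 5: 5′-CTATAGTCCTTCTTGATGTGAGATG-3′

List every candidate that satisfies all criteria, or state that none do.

None of the candidates satisfy all criteria.

Primer 1 (27 nt, A=6 T=6 G=8 C=7): GC 15/27 = 55.6%, outside 44.6–53.1% ✗; 3' end GGT has 2 G/C ✓ — fails.
Primer 2 (27 nt, A=6 T=4 G=15 C=2): GC 17/27 = 63.0%, outside 44.6–53.1% ✗; 3' end GGG has 3 G/C ✓ — fails.
Primer 3 (27 nt, A=6 T=4 G=6 C=11): GC 17/27 = 63.0%, outside 44.6–53.1% ✗; 3' end ACC has 2 G/C ✓ — fails.
Primer 4 (22 nt, A=6 T=7 G=3 C=6): GC 9/22 = 40.9%, outside 44.6–53.1% ✗; 3' end ACT has 1 G/C ✓ — fails.
Primer 5 (25 nt, A=5 T=10 G=6 C=4): GC 10/25 = 40.0%, outside 44.6–53.1% ✗; 3' end ATG has 1 G/C ✓ — fails.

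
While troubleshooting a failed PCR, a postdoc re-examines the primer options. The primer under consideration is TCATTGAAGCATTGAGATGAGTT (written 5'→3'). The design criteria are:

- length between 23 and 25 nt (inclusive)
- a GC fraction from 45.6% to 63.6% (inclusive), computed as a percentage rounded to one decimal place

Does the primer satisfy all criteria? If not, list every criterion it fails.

Fails: GC content.

Base counts: A=7, T=8, G=6, C=2 (length 23).
length: length 23 ✓
GC content: GC 8/23 = 34.8%, outside 45.6–63.6% ✗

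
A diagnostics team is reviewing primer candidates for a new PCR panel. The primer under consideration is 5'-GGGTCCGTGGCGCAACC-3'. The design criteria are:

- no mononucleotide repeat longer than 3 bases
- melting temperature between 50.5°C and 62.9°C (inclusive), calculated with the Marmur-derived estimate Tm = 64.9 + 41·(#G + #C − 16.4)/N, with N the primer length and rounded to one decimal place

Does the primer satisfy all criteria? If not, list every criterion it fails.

Meets all criteria.

Base counts: A=2, T=2, G=7, C=6 (length 17).
homopolymer run: longest run = 3 ✓
Tm: Tm = 64.9 + 41·(13 − 16.4)/17 = 56.7°C ✓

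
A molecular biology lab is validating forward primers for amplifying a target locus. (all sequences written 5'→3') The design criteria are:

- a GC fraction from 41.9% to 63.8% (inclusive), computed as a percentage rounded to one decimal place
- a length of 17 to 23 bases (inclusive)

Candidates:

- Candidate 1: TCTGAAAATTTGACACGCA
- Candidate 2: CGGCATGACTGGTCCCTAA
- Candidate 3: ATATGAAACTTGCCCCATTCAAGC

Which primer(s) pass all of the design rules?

Candidate 2 only.

Candidate 1 (19 nt, A=7 T=5 G=3 C=4): GC 7/19 = 36.8%, outside 41.9–63.8% ✗; length 19 ✓ — fails.
Candidate 2 (19 nt, A=4 T=4 G=5 C=6): GC 11/19 = 57.9% ✓; length 19 ✓ — passes.
Candidate 3 (24 nt, A=8 T=6 G=3 C=7): GC 10/24 = 41.7%, outside 41.9–63.8% ✗; length 24, outside 17–23 ✗ — fails.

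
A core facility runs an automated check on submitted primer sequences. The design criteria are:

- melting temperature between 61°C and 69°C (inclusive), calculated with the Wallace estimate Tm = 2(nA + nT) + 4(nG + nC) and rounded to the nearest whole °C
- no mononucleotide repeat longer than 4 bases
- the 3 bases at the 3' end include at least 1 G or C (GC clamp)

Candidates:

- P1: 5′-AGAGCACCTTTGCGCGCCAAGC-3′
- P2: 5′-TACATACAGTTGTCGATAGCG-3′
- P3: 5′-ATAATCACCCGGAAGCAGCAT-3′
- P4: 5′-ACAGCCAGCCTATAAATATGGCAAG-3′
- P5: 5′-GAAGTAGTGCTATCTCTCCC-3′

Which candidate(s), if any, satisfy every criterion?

P3 only.

P1 (22 nt, A=5 T=3 G=6 C=8): Tm = 2·8 + 4·14 = 72°C, outside 61–69°C ✗; longest run = 3 ✓; 3' end AGC has 2 G/C ✓ — fails.
P2 (21 nt, A=6 T=6 G=5 C=4): Tm = 2·12 + 4·9 = 60°C, outside 61–69°C ✗; longest run = 2 ✓; 3' end GCG has 3 G/C ✓ — fails.
P3 (21 nt, A=8 T=3 G=4 C=6): Tm = 2·11 + 4·10 = 62°C ✓; longest run = 3 ✓; 3' end CAT has 1 G/C ✓ — passes.
P4 (25 nt, A=10 T=4 G=5 C=6): Tm = 2·14 + 4·11 = 72°C, outside 61–69°C ✗; longest run = 3 ✓; 3' end AAG has 1 G/C ✓ — fails.
P5 (20 nt, A=4 T=6 G=4 C=6): Tm = 2·10 + 4·10 = 60°C, outside 61–69°C ✗; longest run = 3 ✓; 3' end CCC has 3 G/C ✓ — fails.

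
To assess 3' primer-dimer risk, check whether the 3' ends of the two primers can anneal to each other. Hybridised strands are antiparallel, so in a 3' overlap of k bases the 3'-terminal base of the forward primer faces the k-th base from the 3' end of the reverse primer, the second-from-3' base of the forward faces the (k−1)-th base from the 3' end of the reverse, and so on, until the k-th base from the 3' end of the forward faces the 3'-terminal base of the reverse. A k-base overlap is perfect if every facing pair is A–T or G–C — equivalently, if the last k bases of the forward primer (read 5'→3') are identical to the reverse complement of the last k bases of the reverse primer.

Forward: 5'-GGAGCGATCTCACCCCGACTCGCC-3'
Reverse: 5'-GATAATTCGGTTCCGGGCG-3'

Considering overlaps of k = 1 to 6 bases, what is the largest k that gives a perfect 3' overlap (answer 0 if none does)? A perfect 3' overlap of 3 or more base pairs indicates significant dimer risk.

Longest perfect overlap: 4 complementary base pairs; significant dimer risk (threshold 3).

Last 6 bases (5'→3') — forward …CTCGCC, reverse …CGGGCG.
Reverse complement of the reverse primer's last 6 bases: CGCCCG; its first k bases are the reverse complement of the reverse primer's last k bases, so a perfect k-base overlap needs the forward primer's last k bases to equal them.
Comparing (forward last k vs required): k=1: C vs C ✓; k=2: CC vs CG ✗; k=3: GCC vs CGC ✗; k=4: CGCC vs CGCC ✓; k=5: TCGCC vs CGCCC ✗; k=6: CTCGCC vs CGCCCG ✗.
Perfect overlaps at k = 1, 4; the largest is 4.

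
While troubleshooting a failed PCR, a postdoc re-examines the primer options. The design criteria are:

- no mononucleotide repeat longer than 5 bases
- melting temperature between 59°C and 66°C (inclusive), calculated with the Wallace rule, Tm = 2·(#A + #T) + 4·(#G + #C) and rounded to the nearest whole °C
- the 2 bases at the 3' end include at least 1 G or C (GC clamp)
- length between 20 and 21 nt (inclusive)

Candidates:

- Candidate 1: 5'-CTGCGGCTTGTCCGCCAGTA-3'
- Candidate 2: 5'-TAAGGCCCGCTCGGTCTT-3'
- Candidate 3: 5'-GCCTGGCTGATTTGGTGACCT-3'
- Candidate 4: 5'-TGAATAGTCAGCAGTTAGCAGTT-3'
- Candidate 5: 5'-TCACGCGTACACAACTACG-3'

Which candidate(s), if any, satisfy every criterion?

Candidate 3 only.

Candidate 1 (20 nt, A=2 T=5 G=6 C=7): longest run = 2 ✓; Tm = 2·7 + 4·13 = 66°C ✓; 3' end TA has 0 G/C, need ≥1 ✗; length 20 ✓ — fails.
Candidate 2 (18 nt, A=2 T=5 G=5 C=6): longest run = 3 ✓; Tm = 2·7 + 4·11 = 58°C, outside 59–66°C ✗; 3' end TT has 0 G/C, need ≥1 ✗; length 18, outside 20–21 ✗ — fails.
Candidate 3 (21 nt, A=2 T=7 G=7 C=5): longest run = 3 ✓; Tm = 2·9 + 4·12 = 66°C ✓; 3' end CT has 1 G/C ✓; length 21 ✓ — passes.
Candidate 4 (23 nt, A=7 T=7 G=6 C=3): longest run = 2 ✓; Tm = 2·14 + 4·9 = 64°C ✓; 3' end TT has 0 G/C, need ≥1 ✗; length 23, outside 20–21 ✗ — fails.
Candidate 5 (19 nt, A=6 T=3 G=3 C=7): longest run = 2 ✓; Tm = 2·9 + 4·10 = 58°C, outside 59–66°C ✗; 3' end CG has 2 G/C ✓; length 19, outside 20–21 ✗ — fails.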